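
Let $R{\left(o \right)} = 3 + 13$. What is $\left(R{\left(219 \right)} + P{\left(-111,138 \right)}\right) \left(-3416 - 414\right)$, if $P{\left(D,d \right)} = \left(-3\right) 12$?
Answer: $76600$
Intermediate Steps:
$R{\left(o \right)} = 16$
$P{\left(D,d \right)} = -36$
$\left(R{\left(219 \right)} + P{\left(-111,138 \right)}\right) \left(-3416 - 414\right) = \left(16 - 36\right) \left(-3416 - 414\right) = \left(-20\right) \left(-3830\right) = 76600$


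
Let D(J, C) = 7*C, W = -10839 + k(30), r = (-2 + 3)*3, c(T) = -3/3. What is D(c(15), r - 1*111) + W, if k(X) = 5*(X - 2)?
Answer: -11455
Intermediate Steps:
k(X) = -10 + 5*X (k(X) = 5*(-2 + X) = -10 + 5*X)
c(T) = -1 (c(T) = -3*⅓ = -1)
r = 3 (r = 1*3 = 3)
W = -10699 (W = -10839 + (-10 + 5*30) = -10839 + (-10 + 150) = -10839 + 140 = -10699)
D(c(15), r - 1*111) + W = 7*(3 - 1*111) - 10699 = 7*(3 - 111) - 10699 = 7*(-108) - 10699 = -756 - 10699 = -11455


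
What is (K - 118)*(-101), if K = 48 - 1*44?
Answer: 11514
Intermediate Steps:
K = 4 (K = 48 - 44 = 4)
(K - 118)*(-101) = (4 - 118)*(-101) = -114*(-101) = 11514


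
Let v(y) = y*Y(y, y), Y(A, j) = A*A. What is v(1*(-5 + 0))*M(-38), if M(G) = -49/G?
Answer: -6125/38 ≈ -161.18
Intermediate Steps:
Y(A, j) = A²
v(y) = y³ (v(y) = y*y² = y³)
v(1*(-5 + 0))*M(-38) = (1*(-5 + 0))³*(-49/(-38)) = (1*(-5))³*(-49*(-1/38)) = (-5)³*(49/38) = -125*49/38 = -6125/38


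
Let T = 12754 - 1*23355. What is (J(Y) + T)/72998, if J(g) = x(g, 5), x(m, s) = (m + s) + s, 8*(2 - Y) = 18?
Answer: -42365/291992 ≈ -0.14509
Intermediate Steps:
Y = -¼ (Y = 2 - ⅛*18 = 2 - 9/4 = -¼ ≈ -0.25000)
T = -10601 (T = 12754 - 23355 = -10601)
x(m, s) = m + 2*s
J(g) = 10 + g (J(g) = g + 2*5 = g + 10 = 10 + g)
(J(Y) + T)/72998 = ((10 - ¼) - 10601)/72998 = (39/4 - 10601)*(1/72998) = -42365/4*1/72998 = -42365/291992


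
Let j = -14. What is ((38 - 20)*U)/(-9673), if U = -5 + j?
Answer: 342/9673 ≈ 0.035356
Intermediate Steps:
U = -19 (U = -5 - 14 = -19)
((38 - 20)*U)/(-9673) = ((38 - 20)*(-19))/(-9673) = (18*(-19))*(-1/9673) = -342*(-1/9673) = 342/9673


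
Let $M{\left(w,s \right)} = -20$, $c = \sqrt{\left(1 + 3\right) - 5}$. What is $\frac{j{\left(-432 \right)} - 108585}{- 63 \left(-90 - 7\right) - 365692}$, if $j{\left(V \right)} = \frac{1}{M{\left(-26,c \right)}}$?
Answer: $\frac{2171701}{7191620} \approx 0.30198$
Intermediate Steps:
$c = i$ ($c = \sqrt{4 - 5} = \sqrt{-1} = i \approx 1.0 i$)
$j{\left(V \right)} = - \frac{1}{20}$ ($j{\left(V \right)} = \frac{1}{-20} = - \frac{1}{20}$)
$\frac{j{\left(-432 \right)} - 108585}{- 63 \left(-90 - 7\right) - 365692} = \frac{- \frac{1}{20} - 108585}{- 63 \left(-90 - 7\right) - 365692} = - \frac{2171701}{20 \left(\left(-63\right) \left(-97\right) - 365692\right)} = - \frac{2171701}{20 \left(6111 - 365692\right)} = - \frac{2171701}{20 \left(-359581\right)} = \left(- \frac{2171701}{20}\right) \left(- \frac{1}{359581}\right) = \frac{2171701}{7191620}$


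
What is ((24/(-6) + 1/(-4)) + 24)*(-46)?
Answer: -1817/2 ≈ -908.50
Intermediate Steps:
((24/(-6) + 1/(-4)) + 24)*(-46) = ((24*(-⅙) + 1*(-¼)) + 24)*(-46) = ((-4 - ¼) + 24)*(-46) = (-17/4 + 24)*(-46) = (79/4)*(-46) = -1817/2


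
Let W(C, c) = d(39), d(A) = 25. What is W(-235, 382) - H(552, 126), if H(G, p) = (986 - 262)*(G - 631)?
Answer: 57221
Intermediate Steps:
H(G, p) = -456844 + 724*G (H(G, p) = 724*(-631 + G) = -456844 + 724*G)
W(C, c) = 25
W(-235, 382) - H(552, 126) = 25 - (-456844 + 724*552) = 25 - (-456844 + 399648) = 25 - 1*(-57196) = 25 + 57196 = 57221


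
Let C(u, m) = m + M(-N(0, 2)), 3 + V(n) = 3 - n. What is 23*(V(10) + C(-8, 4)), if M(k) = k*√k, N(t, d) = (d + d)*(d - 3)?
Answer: 46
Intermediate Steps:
N(t, d) = 2*d*(-3 + d) (N(t, d) = (2*d)*(-3 + d) = 2*d*(-3 + d))
V(n) = -n (V(n) = -3 + (3 - n) = -n)
M(k) = k^(3/2)
C(u, m) = 8 + m (C(u, m) = m + (-2*2*(-3 + 2))^(3/2) = m + (-2*2*(-1))^(3/2) = m + (-1*(-4))^(3/2) = m + 4^(3/2) = m + 8 = 8 + m)
23*(V(10) + C(-8, 4)) = 23*(-1*10 + (8 + 4)) = 23*(-10 + 12) = 23*2 = 46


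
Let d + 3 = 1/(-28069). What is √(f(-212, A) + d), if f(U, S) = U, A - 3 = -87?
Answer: 2*I*√42347952921/28069 ≈ 14.663*I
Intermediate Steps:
A = -84 (A = 3 - 87 = -84)
d = -84208/28069 (d = -3 + 1/(-28069) = -3 - 1/28069 = -84208/28069 ≈ -3.0000)
√(f(-212, A) + d) = √(-212 - 84208/28069) = √(-6034836/28069) = 2*I*√42347952921/28069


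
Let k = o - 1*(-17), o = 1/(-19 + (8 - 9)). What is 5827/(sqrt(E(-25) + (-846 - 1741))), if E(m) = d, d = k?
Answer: -11654*I*sqrt(5245)/7343 ≈ -114.94*I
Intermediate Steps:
o = -1/20 (o = 1/(-19 - 1) = 1/(-20) = -1/20 ≈ -0.050000)
k = 339/20 (k = -1/20 - 1*(-17) = -1/20 + 17 = 339/20 ≈ 16.950)
d = 339/20 ≈ 16.950
E(m) = 339/20
5827/(sqrt(E(-25) + (-846 - 1741))) = 5827/(sqrt(339/20 + (-846 - 1741))) = 5827/(sqrt(339/20 - 2587)) = 5827/(sqrt(-51401/20)) = 5827/((7*I*sqrt(5245)/10)) = 5827*(-2*I*sqrt(5245)/7343) = -11654*I*sqrt(5245)/7343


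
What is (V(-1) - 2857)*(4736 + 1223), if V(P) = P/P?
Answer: -17018904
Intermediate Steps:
V(P) = 1
(V(-1) - 2857)*(4736 + 1223) = (1 - 2857)*(4736 + 1223) = -2856*5959 = -17018904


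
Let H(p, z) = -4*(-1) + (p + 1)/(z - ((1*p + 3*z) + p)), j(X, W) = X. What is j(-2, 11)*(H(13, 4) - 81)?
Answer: 2632/17 ≈ 154.82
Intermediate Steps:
H(p, z) = 4 + (1 + p)/(-2*p - 2*z) (H(p, z) = 4 + (1 + p)/(z - ((p + 3*z) + p)) = 4 + (1 + p)/(z - (2*p + 3*z)) = 4 + (1 + p)/(z + (-3*z - 2*p)) = 4 + (1 + p)/(-2*p - 2*z))
j(-2, 11)*(H(13, 4) - 81) = -2*((-1 + 7*13 + 8*4)/(2*(13 + 4)) - 81) = -2*((1/2)*(-1 + 91 + 32)/17 - 81) = -2*((1/2)*(1/17)*122 - 81) = -2*(61/17 - 81) = -2*(-1316/17) = 2632/17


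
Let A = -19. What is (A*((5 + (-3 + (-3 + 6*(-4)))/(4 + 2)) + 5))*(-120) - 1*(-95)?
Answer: 11495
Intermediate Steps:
(A*((5 + (-3 + (-3 + 6*(-4)))/(4 + 2)) + 5))*(-120) - 1*(-95) = -19*((5 + (-3 + (-3 + 6*(-4)))/(4 + 2)) + 5)*(-120) - 1*(-95) = -19*((5 + (-3 + (-3 - 24))/6) + 5)*(-120) + 95 = -19*((5 + (-3 - 27)*(1/6)) + 5)*(-120) + 95 = -19*((5 - 30*1/6) + 5)*(-120) + 95 = -19*((5 - 5) + 5)*(-120) + 95 = -19*(0 + 5)*(-120) + 95 = -19*5*(-120) + 95 = -95*(-120) + 95 = 11400 + 95 = 11495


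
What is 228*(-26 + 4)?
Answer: -5016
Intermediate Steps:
228*(-26 + 4) = 228*(-22) = -5016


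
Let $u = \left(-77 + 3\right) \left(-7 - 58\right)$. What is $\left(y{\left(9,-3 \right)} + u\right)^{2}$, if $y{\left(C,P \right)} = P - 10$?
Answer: $23011209$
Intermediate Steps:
$y{\left(C,P \right)} = -10 + P$
$u = 4810$ ($u = \left(-74\right) \left(-65\right) = 4810$)
$\left(y{\left(9,-3 \right)} + u\right)^{2} = \left(\left(-10 - 3\right) + 4810\right)^{2} = \left(-13 + 4810\right)^{2} = 4797^{2} = 23011209$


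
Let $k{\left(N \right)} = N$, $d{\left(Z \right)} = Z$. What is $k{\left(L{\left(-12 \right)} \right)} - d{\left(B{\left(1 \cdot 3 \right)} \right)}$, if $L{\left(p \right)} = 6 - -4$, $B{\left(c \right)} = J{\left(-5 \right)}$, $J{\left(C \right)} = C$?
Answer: $15$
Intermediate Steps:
$B{\left(c \right)} = -5$
$L{\left(p \right)} = 10$ ($L{\left(p \right)} = 6 + 4 = 10$)
$k{\left(L{\left(-12 \right)} \right)} - d{\left(B{\left(1 \cdot 3 \right)} \right)} = 10 - -5 = 10 + 5 = 15$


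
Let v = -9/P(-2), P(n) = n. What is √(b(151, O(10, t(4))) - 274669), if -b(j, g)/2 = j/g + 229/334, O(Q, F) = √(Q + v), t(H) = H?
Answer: √(-6442297148544 - 244251862*√58)/4843 ≈ 524.17*I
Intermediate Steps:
v = 9/2 (v = -9/(-2) = -9*(-½) = 9/2 ≈ 4.5000)
O(Q, F) = √(9/2 + Q) (O(Q, F) = √(Q + 9/2) = √(9/2 + Q))
b(j, g) = -229/167 - 2*j/g (b(j, g) = -2*(j/g + 229/334) = -2*(229/334 + j/g) = -229/167 - 2*j/g)
√(b(151, O(10, t(4))) - 274669) = √((-229/167 - 2*151/√(18 + 4*10)/2) - 274669) = √((-229/167 - 2*151/√(18 + 40)/2) - 274669) = √((-229/167 - 2*151/√58/2) - 274669) = √((-229/167 - 2*151*√58/29) - 274669) = √((-229/167 - 302*√58/29) - 274669) = √(-45869952/167 - 302*√58/29)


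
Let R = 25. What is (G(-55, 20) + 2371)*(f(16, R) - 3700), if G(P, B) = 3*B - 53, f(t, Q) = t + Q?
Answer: -8701102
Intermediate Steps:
f(t, Q) = Q + t
G(P, B) = -53 + 3*B
(G(-55, 20) + 2371)*(f(16, R) - 3700) = ((-53 + 3*20) + 2371)*((25 + 16) - 3700) = ((-53 + 60) + 2371)*(41 - 3700) = (7 + 2371)*(-3659) = 2378*(-3659) = -8701102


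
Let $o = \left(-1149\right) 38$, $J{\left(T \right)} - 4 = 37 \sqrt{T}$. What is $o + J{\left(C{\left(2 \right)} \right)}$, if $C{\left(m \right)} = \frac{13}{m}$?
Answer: $-43658 + \frac{37 \sqrt{26}}{2} \approx -43564.0$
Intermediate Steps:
$J{\left(T \right)} = 4 + 37 \sqrt{T}$
$o = -43662$
$o + J{\left(C{\left(2 \right)} \right)} = -43662 + \left(4 + 37 \sqrt{\frac{13}{2}}\right) = -43662 + \left(4 + 37 \frac{\sqrt{26}}{2}\right) = -43662 + \left(4 + \frac{37 \sqrt{26}}{2}\right) = -43658 + \frac{37 \sqrt{26}}{2}$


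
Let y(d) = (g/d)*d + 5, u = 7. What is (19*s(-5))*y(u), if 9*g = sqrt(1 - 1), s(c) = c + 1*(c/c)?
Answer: -380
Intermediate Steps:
s(c) = 1 + c (s(c) = c + 1*1 = c + 1 = 1 + c)
g = 0 (g = sqrt(1 - 1)/9 = sqrt(0)/9 = (1/9)*0 = 0)
y(d) = 5 (y(d) = (0/d)*d + 5 = 0*d + 5 = 0 + 5 = 5)
(19*s(-5))*y(u) = (19*(1 - 5))*5 = (19*(-4))*5 = -76*5 = -380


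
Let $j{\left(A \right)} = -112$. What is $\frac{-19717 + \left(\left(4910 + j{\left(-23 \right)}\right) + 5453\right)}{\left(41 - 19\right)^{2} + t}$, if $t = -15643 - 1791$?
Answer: $\frac{4733}{8475} \approx 0.55847$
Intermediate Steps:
$t = -17434$ ($t = -15643 - 1791 = -17434$)
$\frac{-19717 + \left(\left(4910 + j{\left(-23 \right)}\right) + 5453\right)}{\left(41 - 19\right)^{2} + t} = \frac{-19717 + \left(\left(4910 - 112\right) + 5453\right)}{\left(41 - 19\right)^{2} - 17434} = \frac{-19717 + \left(4798 + 5453\right)}{22^{2} - 17434} = \frac{-19717 + 10251}{484 - 17434} = - \frac{9466}{-16950} = \left(-9466\right) \left(- \frac{1}{16950}\right) = \frac{4733}{8475}$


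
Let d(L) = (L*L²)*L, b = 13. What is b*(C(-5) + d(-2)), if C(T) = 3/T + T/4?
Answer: 3679/20 ≈ 183.95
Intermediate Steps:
C(T) = 3/T + T/4 (C(T) = 3/T + T*(¼) = 3/T + T/4)
d(L) = L⁴ (d(L) = L³*L = L⁴)
b*(C(-5) + d(-2)) = 13*((3/(-5) + (¼)*(-5)) + (-2)⁴) = 13*((3*(-⅕) - 5/4) + 16) = 13*((-⅗ - 5/4) + 16) = 13*(-37/20 + 16) = 13*(283/20) = 3679/20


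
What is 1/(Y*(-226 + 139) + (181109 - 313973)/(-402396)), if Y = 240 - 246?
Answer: 33533/17515298 ≈ 0.0019145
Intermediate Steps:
Y = -6
1/(Y*(-226 + 139) + (181109 - 313973)/(-402396)) = 1/(-6*(-226 + 139) + (181109 - 313973)/(-402396)) = 1/(-6*(-87) - 132864*(-1/402396)) = 1/(522 + 11072/33533) = 1/(17515298/33533) = 33533/17515298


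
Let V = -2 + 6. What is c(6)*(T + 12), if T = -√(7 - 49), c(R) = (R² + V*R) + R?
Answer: 792 - 66*I*√42 ≈ 792.0 - 427.73*I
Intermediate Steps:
V = 4
c(R) = R² + 5*R (c(R) = (R² + 4*R) + R = R² + 5*R)
T = -I*√42 (T = -√(-42) = -I*√42 ≈ -6.4807*I)
c(6)*(T + 12) = (6*(5 + 6))*(-I*√42 + 12) = (6*11)*(12 - I*√42) = 66*(12 - I*√42) = 792 - 66*I*√42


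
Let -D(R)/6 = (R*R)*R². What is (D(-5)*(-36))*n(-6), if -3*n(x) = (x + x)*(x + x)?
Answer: -6480000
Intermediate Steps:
n(x) = -4*x²/3 (n(x) = -(x + x)*(x + x)/3 = -2*x*2*x/3 = -4*x²/3)
D(R) = -6*R⁴ (D(R) = -6*R*R*R² = -6*R²*R² = -6*R⁴)
(D(-5)*(-36))*n(-6) = (-6*(-5)⁴*(-36))*(-4/3*(-6)²) = (-6*625*(-36))*(-4/3*36) = -3750*(-36)*(-48) = 135000*(-48) = -6480000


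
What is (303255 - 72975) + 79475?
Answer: 309755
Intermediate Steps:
(303255 - 72975) + 79475 = 230280 + 79475 = 309755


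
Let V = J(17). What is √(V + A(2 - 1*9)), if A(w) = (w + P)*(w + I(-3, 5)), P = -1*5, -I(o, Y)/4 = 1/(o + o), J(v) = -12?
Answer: 8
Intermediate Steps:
V = -12
I(o, Y) = -2/o (I(o, Y) = -4/(o + o) = -4*1/(2*o) = -2/o)
P = -5
A(w) = (-5 + w)*(⅔ + w) (A(w) = (w - 5)*(w - 2/(-3)) = (-5 + w)*(w - 2*(-⅓)) = (-5 + w)*(w + ⅔) = (-5 + w)*(⅔ + w))
√(V + A(2 - 1*9)) = √(-12 + (-10/3 + (2 - 1*9)² - 13*(2 - 1*9)/3)) = √(-12 + (-10/3 + (2 - 9)² - 13*(2 - 9)/3)) = √(-12 + (-10/3 + (-7)² - 13/3*(-7))) = √(-12 + (-10/3 + 49 + 91/3)) = √(-12 + 76) = √64 = 8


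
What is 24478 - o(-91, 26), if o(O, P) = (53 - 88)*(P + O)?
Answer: 22203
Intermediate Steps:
o(O, P) = -35*O - 35*P (o(O, P) = -35*(O + P) = -35*O - 35*P)
24478 - o(-91, 26) = 24478 - (-35*(-91) - 35*26) = 24478 - (3185 - 910) = 24478 - 1*2275 = 24478 - 2275 = 22203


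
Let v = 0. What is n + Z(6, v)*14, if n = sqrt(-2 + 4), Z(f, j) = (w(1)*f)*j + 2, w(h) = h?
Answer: 28 + sqrt(2) ≈ 29.414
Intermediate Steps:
Z(f, j) = 2 + f*j (Z(f, j) = (1*f)*j + 2 = f*j + 2 = 2 + f*j)
n = sqrt(2) ≈ 1.4142
n + Z(6, v)*14 = sqrt(2) + (2 + 6*0)*14 = sqrt(2) + (2 + 0)*14 = sqrt(2) + 2*14 = sqrt(2) + 28 = 28 + sqrt(2)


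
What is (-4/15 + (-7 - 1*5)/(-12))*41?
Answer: 451/15 ≈ 30.067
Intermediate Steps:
(-4/15 + (-7 - 1*5)/(-12))*41 = (-4*1/15 + (-7 - 5)*(-1/12))*41 = (-4/15 - 12*(-1/12))*41 = (-4/15 + 1)*41 = (11/15)*41 = 451/15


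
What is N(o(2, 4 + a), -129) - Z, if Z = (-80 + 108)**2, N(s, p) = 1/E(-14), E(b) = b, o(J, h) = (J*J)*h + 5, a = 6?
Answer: -10977/14 ≈ -784.07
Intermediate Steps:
o(J, h) = 5 + h*J**2 (o(J, h) = J**2*h + 5 = h*J**2 + 5 = 5 + h*J**2)
N(s, p) = -1/14 (N(s, p) = 1/(-14) = -1/14)
Z = 784 (Z = 28**2 = 784)
N(o(2, 4 + a), -129) - Z = -1/14 - 1*784 = -1/14 - 784 = -10977/14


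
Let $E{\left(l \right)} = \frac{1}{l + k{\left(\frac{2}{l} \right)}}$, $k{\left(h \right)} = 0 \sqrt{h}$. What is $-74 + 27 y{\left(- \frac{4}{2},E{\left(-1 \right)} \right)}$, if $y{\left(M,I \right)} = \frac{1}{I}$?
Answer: $-101$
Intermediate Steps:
$k{\left(h \right)} = 0$
$E{\left(l \right)} = \frac{1}{l}$ ($E{\left(l \right)} = \frac{1}{l + 0} = \frac{1}{l}$)
$-74 + 27 y{\left(- \frac{4}{2},E{\left(-1 \right)} \right)} = -74 + \frac{27}{\frac{1}{-1}} = -74 + \frac{27}{-1} = -74 + 27 \left(-1\right) = -74 - 27 = -101$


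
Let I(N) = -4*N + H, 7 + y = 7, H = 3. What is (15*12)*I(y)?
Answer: 540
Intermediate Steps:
y = 0 (y = -7 + 7 = 0)
I(N) = 3 - 4*N (I(N) = -4*N + 3 = 3 - 4*N)
(15*12)*I(y) = (15*12)*(3 - 4*0) = 180*(3 + 0) = 180*3 = 540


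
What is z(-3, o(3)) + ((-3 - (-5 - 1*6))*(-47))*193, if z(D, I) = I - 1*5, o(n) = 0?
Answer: -72573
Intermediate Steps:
z(D, I) = -5 + I (z(D, I) = I - 5 = -5 + I)
z(-3, o(3)) + ((-3 - (-5 - 1*6))*(-47))*193 = (-5 + 0) + ((-3 - (-5 - 1*6))*(-47))*193 = -5 + ((-3 - (-5 - 6))*(-47))*193 = -5 + ((-3 - 1*(-11))*(-47))*193 = -5 + ((-3 + 11)*(-47))*193 = -5 + (8*(-47))*193 = -5 - 376*193 = -5 - 72568 = -72573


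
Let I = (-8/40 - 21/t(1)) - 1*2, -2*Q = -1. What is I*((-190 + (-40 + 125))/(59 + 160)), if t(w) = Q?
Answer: 1547/73 ≈ 21.192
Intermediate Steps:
Q = ½ (Q = -½*(-1) = ½ ≈ 0.50000)
t(w) = ½
I = -221/5 (I = (-8/40 - 21/½) - 1*2 = (-8*1/40 - 21*2) - 2 = (-⅕ - 42) - 2 = -211/5 - 2 = -221/5 ≈ -44.200)
I*((-190 + (-40 + 125))/(59 + 160)) = -221*(-190 + (-40 + 125))/(5*(59 + 160)) = -221*(-190 + 85)/(5*219) = -(-4641)/219 = -221/5*(-35/73) = 1547/73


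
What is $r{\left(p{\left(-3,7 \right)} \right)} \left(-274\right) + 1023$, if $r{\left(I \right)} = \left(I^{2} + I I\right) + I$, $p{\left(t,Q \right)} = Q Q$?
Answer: $-1328151$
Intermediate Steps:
$p{\left(t,Q \right)} = Q^{2}$
$r{\left(I \right)} = I + 2 I^{2}$ ($r{\left(I \right)} = \left(I^{2} + I^{2}\right) + I = 2 I^{2} + I = I + 2 I^{2}$)
$r{\left(p{\left(-3,7 \right)} \right)} \left(-274\right) + 1023 = 7^{2} \left(1 + 2 \cdot 7^{2}\right) \left(-274\right) + 1023 = 49 \left(1 + 2 \cdot 49\right) \left(-274\right) + 1023 = 49 \left(1 + 98\right) \left(-274\right) + 1023 = 49 \cdot 99 \left(-274\right) + 1023 = 4851 \left(-274\right) + 1023 = -1329174 + 1023 = -1328151$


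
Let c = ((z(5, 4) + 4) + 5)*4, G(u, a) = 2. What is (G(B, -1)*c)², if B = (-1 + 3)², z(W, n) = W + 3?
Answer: 18496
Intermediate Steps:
z(W, n) = 3 + W
B = 4 (B = 2² = 4)
c = 68 (c = (((3 + 5) + 4) + 5)*4 = ((8 + 4) + 5)*4 = (12 + 5)*4 = 17*4 = 68)
(G(B, -1)*c)² = (2*68)² = 136² = 18496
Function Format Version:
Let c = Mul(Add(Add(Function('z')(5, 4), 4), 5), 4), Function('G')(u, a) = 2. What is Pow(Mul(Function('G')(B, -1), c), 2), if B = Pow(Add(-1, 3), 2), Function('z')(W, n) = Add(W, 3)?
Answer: 18496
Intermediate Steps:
Function('z')(W, n) = Add(3, W)
B = 4 (B = Pow(2, 2) = 4)
c = 68 (c = Mul(Add(Add(Add(3, 5), 4), 5), 4) = Mul(Add(Add(8, 4), 5), 4) = Mul(Add(12, 5), 4) = Mul(17, 4) = 68)
Pow(Mul(Function('G')(B, -1), c), 2) = Pow(Mul(2, 68), 2) = Pow(136, 2) = 18496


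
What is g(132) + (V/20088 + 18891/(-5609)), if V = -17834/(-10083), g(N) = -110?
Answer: -64397941091959/568043914068 ≈ -113.37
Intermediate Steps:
V = 17834/10083 (V = -17834*(-1/10083) = 17834/10083 ≈ 1.7687)
g(132) + (V/20088 + 18891/(-5609)) = -110 + ((17834/10083)/20088 + 18891/(-5609)) = -110 + ((17834/10083)*(1/20088) + 18891*(-1/5609)) = -110 + (8917/101273652 - 18891/5609) = -110 - 1913110544479/568043914068 = -64397941091959/568043914068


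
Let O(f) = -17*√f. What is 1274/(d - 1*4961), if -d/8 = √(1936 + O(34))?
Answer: -1274/(4961 + 8*√(1936 - 17*√34)) ≈ -0.24020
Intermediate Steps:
d = -8*√(1936 - 17*√34) ≈ -342.87
1274/(d - 1*4961) = 1274/(-8*√(1936 - 17*√34) - 1*4961) = 1274/(-8*√(1936 - 17*√34) - 4961) = 1274/(-4961 - 8*√(1936 - 17*√34))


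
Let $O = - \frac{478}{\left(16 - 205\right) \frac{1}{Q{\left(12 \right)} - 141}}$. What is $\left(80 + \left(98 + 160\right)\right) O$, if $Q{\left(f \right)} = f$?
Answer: $- \frac{6947252}{63} \approx -1.1027 \cdot 10^{5}$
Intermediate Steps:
$O = - \frac{20554}{63}$ ($O = - \frac{478}{\left(16 - 205\right) \frac{1}{12 - 141}} = - \frac{478}{\left(-189\right) \frac{1}{-129}} = - \frac{478}{\left(-189\right) \left(- \frac{1}{129}\right)} = - \frac{478}{\frac{63}{43}} = \left(-478\right) \frac{43}{63} = - \frac{20554}{63} \approx -326.25$)
$\left(80 + \left(98 + 160\right)\right) O = \left(80 + \left(98 + 160\right)\right) \left(- \frac{20554}{63}\right) = \left(80 + 258\right) \left(- \frac{20554}{63}\right) = 338 \left(- \frac{20554}{63}\right) = - \frac{6947252}{63}$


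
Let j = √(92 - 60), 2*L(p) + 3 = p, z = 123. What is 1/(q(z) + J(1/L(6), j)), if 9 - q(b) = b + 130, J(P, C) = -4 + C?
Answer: -31/7684 - √2/15368 ≈ -0.0041264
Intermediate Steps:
L(p) = -3/2 + p/2
j = 4*√2 (j = √32 = 4*√2 ≈ 5.6569)
q(b) = -121 - b (q(b) = 9 - (b + 130) = 9 - (130 + b) = 9 + (-130 - b) = -121 - b)
1/(q(z) + J(1/L(6), j)) = 1/((-121 - 1*123) + (-4 + 4*√2)) = 1/((-121 - 123) + (-4 + 4*√2)) = 1/(-244 + (-4 + 4*√2)) = 1/(-248 + 4*√2)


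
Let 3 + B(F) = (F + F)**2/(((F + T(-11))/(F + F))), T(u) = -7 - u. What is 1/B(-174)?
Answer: 85/21071841 ≈ 4.0338e-6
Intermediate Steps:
B(F) = -3 + 8*F**3/(4 + F) (B(F) = -3 + (F + F)**2/(((F + (-7 - 1*(-11)))/(F + F))) = -3 + (2*F)**2/(((F + (-7 + 11))/((2*F)))) = -3 + (4*F**2)/(((F + 4)*(1/(2*F)))) = -3 + (4*F**2)/(((4 + F)*(1/(2*F)))) = -3 + (4*F**2)/(((4 + F)/(2*F))) = -3 + (4*F**2)*(2*F/(4 + F)) = -3 + 8*F**3/(4 + F))
1/B(-174) = 1/((-12 - 3*(-174) + 8*(-174)**3)/(4 - 174)) = 1/((-12 + 522 + 8*(-5268024))/(-170)) = 1/(-(-12 + 522 - 42144192)/170) = 1/(-1/170*(-42143682)) = 1/(21071841/85) = 85/21071841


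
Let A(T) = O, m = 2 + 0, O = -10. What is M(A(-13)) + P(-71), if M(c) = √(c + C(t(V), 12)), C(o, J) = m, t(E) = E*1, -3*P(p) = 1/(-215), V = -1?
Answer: 1/645 + 2*I*√2 ≈ 0.0015504 + 2.8284*I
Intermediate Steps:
m = 2
A(T) = -10
P(p) = 1/645 (P(p) = -⅓/(-215) = -⅓*(-1/215) = 1/645)
t(E) = E
C(o, J) = 2
M(c) = √(2 + c) (M(c) = √(c + 2) = √(2 + c))
M(A(-13)) + P(-71) = √(2 - 10) + 1/645 = √(-8) + 1/645 = 2*I*√2 + 1/645 = 1/645 + 2*I*√2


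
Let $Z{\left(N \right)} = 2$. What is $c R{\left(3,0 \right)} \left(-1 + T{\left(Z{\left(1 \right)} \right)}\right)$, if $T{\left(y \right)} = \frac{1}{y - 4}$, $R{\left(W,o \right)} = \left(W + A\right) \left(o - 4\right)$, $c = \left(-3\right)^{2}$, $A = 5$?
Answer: $432$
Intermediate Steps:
$c = 9$
$R{\left(W,o \right)} = \left(-4 + o\right) \left(5 + W\right)$ ($R{\left(W,o \right)} = \left(W + 5\right) \left(o - 4\right) = \left(5 + W\right) \left(-4 + o\right) = \left(-4 + o\right) \left(5 + W\right)$)
$T{\left(y \right)} = \frac{1}{-4 + y}$
$c R{\left(3,0 \right)} \left(-1 + T{\left(Z{\left(1 \right)} \right)}\right) = 9 \left(-20 - 12 + 5 \cdot 0 + 3 \cdot 0\right) \left(-1 + \frac{1}{-4 + 2}\right) = 9 \left(-20 - 12 + 0 + 0\right) \left(-1 + \frac{1}{-2}\right) = 9 \left(-32\right) \left(-1 - \frac{1}{2}\right) = \left(-288\right) \left(- \frac{3}{2}\right) = 432$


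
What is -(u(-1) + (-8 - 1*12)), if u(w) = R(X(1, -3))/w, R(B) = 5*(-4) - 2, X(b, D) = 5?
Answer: -2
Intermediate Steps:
R(B) = -22 (R(B) = -20 - 2 = -22)
u(w) = -22/w
-(u(-1) + (-8 - 1*12)) = -(-22/(-1) + (-8 - 1*12)) = -(-22*(-1) + (-8 - 12)) = -(22 - 20) = -1*2 = -2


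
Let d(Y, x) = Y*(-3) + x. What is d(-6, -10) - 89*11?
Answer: -971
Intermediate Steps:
d(Y, x) = x - 3*Y (d(Y, x) = -3*Y + x = x - 3*Y)
d(-6, -10) - 89*11 = (-10 - 3*(-6)) - 89*11 = (-10 + 18) - 979 = 8 - 979 = -971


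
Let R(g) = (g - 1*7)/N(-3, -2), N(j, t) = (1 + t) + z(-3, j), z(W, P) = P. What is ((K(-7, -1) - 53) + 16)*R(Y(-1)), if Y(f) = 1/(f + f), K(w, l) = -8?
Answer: -675/8 ≈ -84.375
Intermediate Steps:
N(j, t) = 1 + j + t (N(j, t) = (1 + t) + j = 1 + j + t)
Y(f) = 1/(2*f)
R(g) = 7/4 - g/4 (R(g) = (g - 1*7)/(1 - 3 - 2) = (g - 7)/(-4) = (-7 + g)*(-¼) = 7/4 - g/4)
((K(-7, -1) - 53) + 16)*R(Y(-1)) = ((-8 - 53) + 16)*(7/4 - 1/(8*(-1))) = (-61 + 16)*(7/4 - (-1)/8) = -45*(7/4 - ¼*(-½)) = -45*(7/4 + ⅛) = -45*15/8 = -675/8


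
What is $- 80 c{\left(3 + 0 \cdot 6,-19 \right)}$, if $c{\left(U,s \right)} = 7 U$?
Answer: $-1680$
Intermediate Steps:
$- 80 c{\left(3 + 0 \cdot 6,-19 \right)} = - 80 \cdot 7 \left(3 + 0 \cdot 6\right) = - 80 \cdot 7 \left(3 + 0\right) = - 80 \cdot 7 \cdot 3 = \left(-80\right) 21 = -1680$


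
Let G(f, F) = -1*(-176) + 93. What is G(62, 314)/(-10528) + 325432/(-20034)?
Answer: -245109803/15065568 ≈ -16.270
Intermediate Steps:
G(f, F) = 269 (G(f, F) = 176 + 93 = 269)
G(62, 314)/(-10528) + 325432/(-20034) = 269/(-10528) + 325432/(-20034) = 269*(-1/10528) + 325432*(-1/20034) = -269/10528 - 162716/10017 = -245109803/15065568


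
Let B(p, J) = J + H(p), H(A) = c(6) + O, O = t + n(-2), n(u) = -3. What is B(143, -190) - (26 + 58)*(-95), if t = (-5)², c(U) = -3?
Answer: 7809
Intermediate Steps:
t = 25
O = 22 (O = 25 - 3 = 22)
H(A) = 19 (H(A) = -3 + 22 = 19)
B(p, J) = 19 + J (B(p, J) = J + 19 = 19 + J)
B(143, -190) - (26 + 58)*(-95) = (19 - 190) - (26 + 58)*(-95) = -171 - 84*(-95) = -171 - 1*(-7980) = -171 + 7980 = 7809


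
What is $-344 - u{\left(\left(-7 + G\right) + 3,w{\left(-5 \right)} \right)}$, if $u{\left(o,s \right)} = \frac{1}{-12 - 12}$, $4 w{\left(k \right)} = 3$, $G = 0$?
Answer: $- \frac{8255}{24} \approx -343.96$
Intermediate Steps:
$w{\left(k \right)} = \frac{3}{4}$ ($w{\left(k \right)} = \frac{1}{4} \cdot 3 = \frac{3}{4}$)
$u{\left(o,s \right)} = - \frac{1}{24}$ ($u{\left(o,s \right)} = \frac{1}{-24} = - \frac{1}{24}$)
$-344 - u{\left(\left(-7 + G\right) + 3,w{\left(-5 \right)} \right)} = -344 - - \frac{1}{24} = -344 + \frac{1}{24} = - \frac{8255}{24}$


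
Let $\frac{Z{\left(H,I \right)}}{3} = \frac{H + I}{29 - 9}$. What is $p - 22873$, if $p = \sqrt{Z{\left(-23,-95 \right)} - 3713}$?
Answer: $-22873 + \frac{i \sqrt{373070}}{10} \approx -22873.0 + 61.079 i$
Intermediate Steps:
$Z{\left(H,I \right)} = \frac{3 H}{20} + \frac{3 I}{20}$ ($Z{\left(H,I \right)} = 3 \frac{H + I}{29 - 9} = 3 \frac{H + I}{20} = 3 \left(H + I\right) \frac{1}{20} = 3 \left(\frac{H}{20} + \frac{I}{20}\right) = \frac{3 H}{20} + \frac{3 I}{20}$)
$p = \frac{i \sqrt{373070}}{10}$ ($p = \sqrt{\left(\frac{3}{20} \left(-23\right) + \frac{3}{20} \left(-95\right)\right) - 3713} = \sqrt{\left(- \frac{69}{20} - \frac{57}{4}\right) - 3713} = \sqrt{- \frac{177}{10} - 3713} = \sqrt{- \frac{37307}{10}} = \frac{i \sqrt{373070}}{10} \approx 61.079 i$)
$p - 22873 = \frac{i \sqrt{373070}}{10} - 22873 = -22873 + \frac{i \sqrt{373070}}{10}$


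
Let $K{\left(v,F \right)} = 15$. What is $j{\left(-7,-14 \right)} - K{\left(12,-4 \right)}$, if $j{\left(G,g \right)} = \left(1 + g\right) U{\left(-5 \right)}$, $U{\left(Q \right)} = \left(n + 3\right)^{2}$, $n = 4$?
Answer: $-652$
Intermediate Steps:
$U{\left(Q \right)} = 49$ ($U{\left(Q \right)} = \left(4 + 3\right)^{2} = 7^{2} = 49$)
$j{\left(G,g \right)} = 49 + 49 g$ ($j{\left(G,g \right)} = \left(1 + g\right) 49 = 49 + 49 g$)
$j{\left(-7,-14 \right)} - K{\left(12,-4 \right)} = \left(49 + 49 \left(-14\right)\right) - 15 = \left(49 - 686\right) - 15 = -637 - 15 = -652$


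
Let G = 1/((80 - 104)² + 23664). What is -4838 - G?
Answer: -117273121/24240 ≈ -4838.0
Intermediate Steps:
G = 1/24240 (G = 1/((-24)² + 23664) = 1/(576 + 23664) = 1/24240 ≈ 4.1254e-5)
-4838 - G = -4838 - 1*1/24240 = -4838 - 1/24240 = -117273121/24240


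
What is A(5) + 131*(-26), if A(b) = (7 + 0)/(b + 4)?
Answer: -30647/9 ≈ -3405.2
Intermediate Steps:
A(b) = 7/(4 + b)
A(5) + 131*(-26) = 7/(4 + 5) + 131*(-26) = 7/9 - 3406 = -30647/9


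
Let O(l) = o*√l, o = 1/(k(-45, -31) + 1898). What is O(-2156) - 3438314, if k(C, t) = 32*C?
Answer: -3438314 + 7*I*√11/229 ≈ -3.4383e+6 + 0.10138*I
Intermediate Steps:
o = 1/458 (o = 1/(32*(-45) + 1898) = 1/(-1440 + 1898) = 1/458 ≈ 0.0021834)
O(l) = √l/458
O(-2156) - 3438314 = √(-2156)/458 - 3438314 = (14*I*√11)/458 - 3438314 = 7*I*√11/229 - 3438314 = -3438314 + 7*I*√11/229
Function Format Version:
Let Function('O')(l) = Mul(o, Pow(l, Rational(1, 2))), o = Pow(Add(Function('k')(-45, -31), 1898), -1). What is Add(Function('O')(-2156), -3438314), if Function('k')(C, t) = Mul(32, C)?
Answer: Add(-3438314, Mul(Rational(7, 229), I, Pow(11, Rational(1, 2)))) ≈ Add(-3.4383e+6, Mul(0.10138, I))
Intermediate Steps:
o = Rational(1, 458) (o = Pow(Add(Mul(32, -45), 1898), -1) = Pow(Add(-1440, 1898), -1) = Pow(458, -1) = Rational(1, 458) ≈ 0.0021834)
Function('O')(l) = Mul(Rational(1, 458), Pow(l, Rational(1, 2)))
Add(Function('O')(-2156), -3438314) = Add(Mul(Rational(1, 458), Pow(-2156, Rational(1, 2))), -3438314) = Add(Mul(Rational(1, 458), Mul(14, I, Pow(11, Rational(1, 2)))), -3438314) = Add(Mul(Rational(7, 229), I, Pow(11, Rational(1, 2))), -3438314) = Add(-3438314, Mul(Rational(7, 229), I, Pow(11, Rational(1, 2))))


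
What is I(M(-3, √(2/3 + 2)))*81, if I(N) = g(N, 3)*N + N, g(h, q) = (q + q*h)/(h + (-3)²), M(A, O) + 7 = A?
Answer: -22680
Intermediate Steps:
M(A, O) = -7 + A
g(h, q) = (q + h*q)/(9 + h) (g(h, q) = (q + h*q)/(h + 9) = (q + h*q)/(9 + h))
I(N) = N + 3*N*(1 + N)/(9 + N) (I(N) = (3*(1 + N)/(9 + N))*N + N = 3*N*(1 + N)/(9 + N) + N = N + 3*N*(1 + N)/(9 + N))
I(M(-3, √(2/3 + 2)))*81 = (4*(-7 - 3)*(3 + (-7 - 3))/(9 + (-7 - 3)))*81 = (4*(-10)*(3 - 10)/(9 - 10))*81 = (4*(-10)*(-7)/(-1))*81 = (4*(-10)*(-1)*(-7))*81 = -280*81 = -22680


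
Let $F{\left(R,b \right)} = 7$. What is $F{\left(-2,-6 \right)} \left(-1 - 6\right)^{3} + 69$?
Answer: $-2332$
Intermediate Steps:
$F{\left(-2,-6 \right)} \left(-1 - 6\right)^{3} + 69 = 7 \left(-1 - 6\right)^{3} + 69 = 7 \left(-7\right)^{3} + 69 = 7 \left(-343\right) + 69 = -2401 + 69 = -2332$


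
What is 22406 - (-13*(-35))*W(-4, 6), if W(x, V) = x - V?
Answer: 26956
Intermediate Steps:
22406 - (-13*(-35))*W(-4, 6) = 22406 - (-13*(-35))*(-4 - 1*6) = 22406 - 455*(-4 - 6) = 22406 - 455*(-10) = 22406 - 1*(-4550) = 22406 + 4550 = 26956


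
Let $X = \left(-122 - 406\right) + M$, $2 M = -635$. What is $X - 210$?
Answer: $- \frac{2111}{2} \approx -1055.5$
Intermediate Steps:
$M = - \frac{635}{2}$ ($M = \frac{1}{2} \left(-635\right) = - \frac{635}{2} \approx -317.5$)
$X = - \frac{1691}{2}$ ($X = \left(-122 - 406\right) - \frac{635}{2} = -528 - \frac{635}{2} = - \frac{1691}{2} \approx -845.5$)
$X - 210 = - \frac{1691}{2} - 210 = - \frac{2111}{2}$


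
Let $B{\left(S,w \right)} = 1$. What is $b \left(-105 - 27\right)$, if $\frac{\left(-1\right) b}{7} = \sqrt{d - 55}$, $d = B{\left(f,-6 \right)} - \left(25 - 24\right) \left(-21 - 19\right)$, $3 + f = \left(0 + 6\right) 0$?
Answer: $924 i \sqrt{14} \approx 3457.3 i$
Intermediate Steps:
$f = -3$ ($f = -3 + \left(0 + 6\right) 0 = -3 + 6 \cdot 0 = -3 + 0 = -3$)
$d = 41$ ($d = 1 - \left(25 - 24\right) \left(-21 - 19\right) = 1 - 1 \left(-40\right) = 1 - -40 = 1 + 40 = 41$)
$b = - 7 i \sqrt{14}$ ($b = - 7 \sqrt{41 - 55} = - 7 \sqrt{-14} = - 7 i \sqrt{14} \approx - 26.192 i$)
$b \left(-105 - 27\right) = - 7 i \sqrt{14} \left(-105 - 27\right) = - 7 i \sqrt{14} \left(-132\right) = 924 i \sqrt{14}$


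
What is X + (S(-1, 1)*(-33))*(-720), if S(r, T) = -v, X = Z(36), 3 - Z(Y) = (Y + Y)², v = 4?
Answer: -100221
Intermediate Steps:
Z(Y) = 3 - 4*Y² (Z(Y) = 3 - (Y + Y)² = 3 - (2*Y)² = 3 - 4*Y²)
X = -5181 (X = 3 - 4*36² = 3 - 4*1296 = 3 - 5184 = -5181)
S(r, T) = -4 (S(r, T) = -1*4 = -4)
X + (S(-1, 1)*(-33))*(-720) = -5181 - 4*(-33)*(-720) = -5181 + 132*(-720) = -5181 - 95040 = -100221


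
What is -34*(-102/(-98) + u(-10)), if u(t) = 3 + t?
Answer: 9928/49 ≈ 202.61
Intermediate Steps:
-34*(-102/(-98) + u(-10)) = -34*(-102/(-98) + (3 - 10)) = -34*(-102*(-1/98) - 7) = -34*(51/49 - 7) = -34*(-292/49) = 9928/49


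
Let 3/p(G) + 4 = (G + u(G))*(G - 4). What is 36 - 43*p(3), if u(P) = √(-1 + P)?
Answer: 2595/47 - 129*√2/47 ≈ 51.331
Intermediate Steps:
p(G) = 3/(-4 + (-4 + G)*(G + √(-1 + G))) (p(G) = 3/(-4 + (G + √(-1 + G))*(G - 4)) = 3/(-4 + (G + √(-1 + G))*(-4 + G)) = 3/(-4 + (-4 + G)*(G + √(-1 + G))))
36 - 43*p(3) = 36 - 129/(-4 + 3² - 4*3 - 4*√(-1 + 3) + 3*√(-1 + 3)) = 36 - 129/(-4 + 9 - 12 - 4*√2 + 3*√2) = 36 - 129/(-7 - √2)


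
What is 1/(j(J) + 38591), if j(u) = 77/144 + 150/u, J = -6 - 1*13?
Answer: 2736/105564839 ≈ 2.5918e-5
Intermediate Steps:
J = -19 (J = -6 - 13 = -19)
j(u) = 77/144 + 150/u (j(u) = 77*(1/144) + 150/u = 77/144 + 150/u)
1/(j(J) + 38591) = 1/((77/144 + 150/(-19)) + 38591) = 1/((77/144 + 150*(-1/19)) + 38591) = 1/((77/144 - 150/19) + 38591) = 1/(-20137/2736 + 38591) = 1/(105564839/2736) = 2736/105564839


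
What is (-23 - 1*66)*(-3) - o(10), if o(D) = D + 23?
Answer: 234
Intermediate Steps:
o(D) = 23 + D
(-23 - 1*66)*(-3) - o(10) = (-23 - 1*66)*(-3) - (23 + 10) = (-23 - 66)*(-3) - 1*33 = -89*(-3) - 33 = 267 - 33 = 234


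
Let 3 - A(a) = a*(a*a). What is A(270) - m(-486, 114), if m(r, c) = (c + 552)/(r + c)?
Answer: -1220345703/62 ≈ -1.9683e+7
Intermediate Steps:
A(a) = 3 - a³ (A(a) = 3 - a*a*a = 3 - a*a² = 3 - a³)
m(r, c) = (552 + c)/(c + r)
A(270) - m(-486, 114) = (3 - 1*270³) - (552 + 114)/(114 - 486) = (3 - 1*19683000) - 666/(-372) = (3 - 19683000) - (-1)*666/372 = -19682997 - 1*(-111/62) = -19682997 + 111/62 = -1220345703/62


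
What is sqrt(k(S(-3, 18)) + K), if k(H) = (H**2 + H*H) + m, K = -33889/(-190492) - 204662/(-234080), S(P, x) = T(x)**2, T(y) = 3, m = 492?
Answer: sqrt(1271914949352463039085)/1393448980 ≈ 25.594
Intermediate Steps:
S(P, x) = 9 (S(P, x) = 3**2 = 9)
K = 5864901353/5573795920 (K = -33889*(-1/190492) - 204662*(-1/234080) = 33889/190492 + 102331/117040 = 5864901353/5573795920 ≈ 1.0522)
k(H) = 492 + 2*H**2 (k(H) = (H**2 + H*H) + 492 = (H**2 + H**2) + 492 = 2*H**2 + 492 = 492 + 2*H**2)
sqrt(k(S(-3, 18)) + K) = sqrt((492 + 2*9**2) + 5864901353/5573795920) = sqrt((492 + 2*81) + 5864901353/5573795920) = sqrt((492 + 162) + 5864901353/5573795920) = sqrt(654 + 5864901353/5573795920) = sqrt(3651127433033/5573795920) = sqrt(1271914949352463039085)/1393448980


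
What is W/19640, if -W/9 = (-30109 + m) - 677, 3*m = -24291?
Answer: 349947/19640 ≈ 17.818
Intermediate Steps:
m = -8097 (m = (⅓)*(-24291) = -8097)
W = 349947 (W = -9*((-30109 - 8097) - 677) = -9*(-38206 - 677) = -9*(-38883) = 349947)
W/19640 = 349947/19640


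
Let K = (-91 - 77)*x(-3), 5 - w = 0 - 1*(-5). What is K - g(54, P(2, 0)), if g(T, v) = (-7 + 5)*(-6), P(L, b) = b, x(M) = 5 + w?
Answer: -852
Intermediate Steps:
w = 0 (w = 5 - (0 - 1*(-5)) = 5 - (0 + 5) = 5 - 1*5 = 5 - 5 = 0)
x(M) = 5 (x(M) = 5 + 0 = 5)
g(T, v) = 12 (g(T, v) = -2*(-6) = 12)
K = -840 (K = (-91 - 77)*5 = -168*5 = -840)
K - g(54, P(2, 0)) = -840 - 1*12 = -840 - 12 = -852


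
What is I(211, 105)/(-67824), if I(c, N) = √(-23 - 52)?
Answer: -5*I*√3/67824 ≈ -0.00012769*I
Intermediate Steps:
I(c, N) = 5*I*√3 (I(c, N) = √(-75) = 5*I*√3)
I(211, 105)/(-67824) = (5*I*√3)/(-67824) = (5*I*√3)*(-1/67824) = -5*I*√3/67824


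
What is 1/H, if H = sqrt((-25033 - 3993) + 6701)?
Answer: -I*sqrt(893)/4465 ≈ -0.0066927*I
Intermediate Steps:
H = 5*I*sqrt(893) (H = sqrt(-29026 + 6701) = sqrt(-22325) = 5*I*sqrt(893) ≈ 149.42*I)
1/H = 1/(5*I*sqrt(893)) = -I*sqrt(893)/4465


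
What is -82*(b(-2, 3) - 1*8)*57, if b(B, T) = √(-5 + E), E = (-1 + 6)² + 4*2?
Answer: 37392 - 9348*√7 ≈ 12660.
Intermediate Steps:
E = 33 (E = 5² + 8 = 25 + 8 = 33)
b(B, T) = 2*√7 (b(B, T) = √(-5 + 33) = √28 = 2*√7)
-82*(b(-2, 3) - 1*8)*57 = -82*(2*√7 - 1*8)*57 = -82*(2*√7 - 8)*57 = -82*(-8 + 2*√7)*57 = (656 - 164*√7)*57 = 37392 - 9348*√7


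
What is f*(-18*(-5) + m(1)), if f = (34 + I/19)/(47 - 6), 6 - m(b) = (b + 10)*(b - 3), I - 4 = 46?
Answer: 82128/779 ≈ 105.43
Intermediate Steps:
I = 50 (I = 4 + 46 = 50)
m(b) = 6 - (-3 + b)*(10 + b) (m(b) = 6 - (b + 10)*(b - 3) = 6 - (10 + b)*(-3 + b) = 6 - (-3 + b)*(10 + b))
f = 696/779 (f = (34 + 50/19)/(47 - 6) = (34 + 50*(1/19))/41 = (34 + 50/19)*(1/41) = (696/19)*(1/41) = 696/779 ≈ 0.89345)
f*(-18*(-5) + m(1)) = 696*(-18*(-5) + (36 - 1*1² - 7*1))/779 = 696*(90 + (36 - 1*1 - 7))/779 = 696*(90 + (36 - 1 - 7))/779 = 696*(90 + 28)/779 = (696/779)*118 = 82128/779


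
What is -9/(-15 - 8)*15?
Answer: 135/23 ≈ 5.8696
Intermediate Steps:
-9/(-15 - 8)*15 = -9/(-23)*15 = -9*(-1/23)*15 = (9/23)*15 = 135/23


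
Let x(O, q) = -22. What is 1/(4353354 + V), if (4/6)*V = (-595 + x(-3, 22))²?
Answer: 2/9848775 ≈ 2.0307e-7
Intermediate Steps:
V = 1142067/2 (V = 3*(-595 - 22)²/2 = (3/2)*(-617)² = (3/2)*380689 = 1142067/2 ≈ 5.7103e+5)
1/(4353354 + V) = 1/(4353354 + 1142067/2) = 1/(9848775/2) = 2/9848775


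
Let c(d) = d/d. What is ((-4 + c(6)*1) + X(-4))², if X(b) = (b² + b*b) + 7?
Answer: 1296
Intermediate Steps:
c(d) = 1
X(b) = 7 + 2*b² (X(b) = (b² + b²) + 7 = 2*b² + 7 = 7 + 2*b²)
((-4 + c(6)*1) + X(-4))² = ((-4 + 1*1) + (7 + 2*(-4)²))² = ((-4 + 1) + (7 + 2*16))² = (-3 + (7 + 32))² = (-3 + 39)² = 36² = 1296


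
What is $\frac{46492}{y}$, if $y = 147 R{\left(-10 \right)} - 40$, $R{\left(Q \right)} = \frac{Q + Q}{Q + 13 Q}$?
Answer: $- \frac{46492}{19} \approx -2446.9$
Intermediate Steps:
$R{\left(Q \right)} = \frac{1}{7}$ ($R{\left(Q \right)} = \frac{2 Q}{14 Q} = 2 Q \frac{1}{14 Q} = \frac{1}{7}$)
$y = -19$ ($y = 147 \cdot \frac{1}{7} - 40 = 21 - 40 = -19$)
$\frac{46492}{y} = \frac{46492}{-19} = 46492 \left(- \frac{1}{19}\right) = - \frac{46492}{19}$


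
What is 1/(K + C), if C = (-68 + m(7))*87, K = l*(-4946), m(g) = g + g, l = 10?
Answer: -1/54158 ≈ -1.8464e-5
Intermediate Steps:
m(g) = 2*g
K = -49460 (K = 10*(-4946) = -49460)
C = -4698 (C = (-68 + 2*7)*87 = (-68 + 14)*87 = -54*87 = -4698)
1/(K + C) = 1/(-49460 - 4698) = 1/(-54158) = -1/54158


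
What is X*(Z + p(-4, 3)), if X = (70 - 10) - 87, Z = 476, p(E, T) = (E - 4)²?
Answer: -14580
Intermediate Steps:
p(E, T) = (-4 + E)²
X = -27 (X = 60 - 87 = -27)
X*(Z + p(-4, 3)) = -27*(476 + (-4 - 4)²) = -27*(476 + (-8)²) = -27*(476 + 64) = -27*540 = -14580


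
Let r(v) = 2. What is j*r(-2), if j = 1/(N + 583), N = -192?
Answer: 2/391 ≈ 0.0051151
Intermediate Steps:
j = 1/391 (j = 1/(-192 + 583) = 1/391 ≈ 0.0025575)
j*r(-2) = (1/391)*2 = 2/391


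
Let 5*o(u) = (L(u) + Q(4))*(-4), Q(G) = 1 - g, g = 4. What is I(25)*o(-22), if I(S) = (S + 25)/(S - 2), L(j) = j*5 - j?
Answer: 3640/23 ≈ 158.26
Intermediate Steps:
Q(G) = -3 (Q(G) = 1 - 1*4 = 1 - 4 = -3)
L(j) = 4*j (L(j) = 5*j - j = 4*j)
I(S) = (25 + S)/(-2 + S)
o(u) = 12/5 - 16*u/5 (o(u) = ((4*u - 3)*(-4))/5 = ((-3 + 4*u)*(-4))/5 = (12 - 16*u)/5 = 12/5 - 16*u/5)
I(25)*o(-22) = ((25 + 25)/(-2 + 25))*(12/5 - 16/5*(-22)) = (50/23)*(12/5 + 352/5) = ((1/23)*50)*(364/5) = (50/23)*(364/5) = 3640/23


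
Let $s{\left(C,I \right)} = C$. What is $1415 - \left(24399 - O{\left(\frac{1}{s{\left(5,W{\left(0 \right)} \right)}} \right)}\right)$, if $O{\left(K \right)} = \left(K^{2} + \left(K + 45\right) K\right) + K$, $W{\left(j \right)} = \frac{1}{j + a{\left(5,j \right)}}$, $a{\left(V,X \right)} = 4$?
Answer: $- \frac{574368}{25} \approx -22975.0$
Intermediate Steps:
$W{\left(j \right)} = \frac{1}{4 + j}$ ($W{\left(j \right)} = \frac{1}{j + 4} = \frac{1}{4 + j}$)
$O{\left(K \right)} = K + K^{2} + K \left(45 + K\right)$ ($O{\left(K \right)} = \left(K^{2} + \left(45 + K\right) K\right) + K = \left(K^{2} + K \left(45 + K\right)\right) + K = K + K^{2} + K \left(45 + K\right)$)
$1415 - \left(24399 - O{\left(\frac{1}{s{\left(5,W{\left(0 \right)} \right)}} \right)}\right) = 1415 - \left(24399 - \frac{2 \left(23 + \frac{1}{5}\right)}{5}\right) = 1415 - \left(24399 - 2 \cdot \frac{1}{5} \left(23 + \frac{1}{5}\right)\right) = 1415 - \left(24399 - 2 \cdot \frac{1}{5} \cdot \frac{116}{5}\right) = 1415 - \left(24399 - \frac{232}{25}\right) = 1415 - \frac{609743}{25} = - \frac{574368}{25}$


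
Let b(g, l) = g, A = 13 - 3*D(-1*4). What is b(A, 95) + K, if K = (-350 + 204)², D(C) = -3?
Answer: 21338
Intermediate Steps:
A = 22 (A = 13 - 3*(-3) = 13 + 9 = 22)
K = 21316 (K = (-146)² = 21316)
b(A, 95) + K = 22 + 21316 = 21338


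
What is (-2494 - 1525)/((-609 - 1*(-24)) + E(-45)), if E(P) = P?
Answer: 4019/630 ≈ 6.3794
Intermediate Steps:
(-2494 - 1525)/((-609 - 1*(-24)) + E(-45)) = (-2494 - 1525)/((-609 - 1*(-24)) - 45) = -4019/((-609 + 24) - 45) = -4019/(-585 - 45) = -4019/(-630) = -4019*(-1/630) = 4019/630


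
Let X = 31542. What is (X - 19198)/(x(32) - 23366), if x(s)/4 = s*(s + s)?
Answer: -6172/7587 ≈ -0.81350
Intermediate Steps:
x(s) = 8*s² (x(s) = 4*(s*(s + s)) = 4*(s*(2*s)) = 4*(2*s²) = 8*s²)
(X - 19198)/(x(32) - 23366) = (31542 - 19198)/(8*32² - 23366) = 12344/(8*1024 - 23366) = 12344/(8192 - 23366) = 12344/(-15174) = 12344*(-1/15174) = -6172/7587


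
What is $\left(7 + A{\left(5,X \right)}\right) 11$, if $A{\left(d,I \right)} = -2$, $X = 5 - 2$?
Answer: $55$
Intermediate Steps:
$X = 3$
$\left(7 + A{\left(5,X \right)}\right) 11 = \left(7 - 2\right) 11 = 5 \cdot 11 = 55$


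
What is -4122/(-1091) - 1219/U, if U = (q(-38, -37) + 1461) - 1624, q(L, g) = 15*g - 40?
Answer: 4454405/826978 ≈ 5.3864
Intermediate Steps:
q(L, g) = -40 + 15*g
U = -758 (U = ((-40 + 15*(-37)) + 1461) - 1624 = ((-40 - 555) + 1461) - 1624 = (-595 + 1461) - 1624 = 866 - 1624 = -758)
-4122/(-1091) - 1219/U = -4122/(-1091) - 1219/(-758) = -4122*(-1/1091) - 1219*(-1/758) = 4122/1091 + 1219/758 = 4454405/826978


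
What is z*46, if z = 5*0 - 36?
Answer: -1656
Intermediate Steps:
z = -36 (z = 0 - 36 = -36)
z*46 = -36*46 = -1656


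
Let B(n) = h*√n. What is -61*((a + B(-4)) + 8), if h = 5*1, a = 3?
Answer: -671 - 610*I ≈ -671.0 - 610.0*I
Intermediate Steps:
h = 5
B(n) = 5*√n
-61*((a + B(-4)) + 8) = -61*((3 + 5*√(-4)) + 8) = -61*((3 + 5*(2*I)) + 8) = -61*((3 + 10*I) + 8) = -61*(11 + 10*I) = -(671 + 610*I) = -671 - 610*I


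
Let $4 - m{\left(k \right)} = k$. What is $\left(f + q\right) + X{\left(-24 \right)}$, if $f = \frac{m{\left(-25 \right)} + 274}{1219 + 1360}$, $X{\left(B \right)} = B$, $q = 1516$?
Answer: $\frac{3848171}{2579} \approx 1492.1$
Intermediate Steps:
$m{\left(k \right)} = 4 - k$
$f = \frac{303}{2579}$ ($f = \frac{\left(4 - -25\right) + 274}{1219 + 1360} = \frac{\left(4 + 25\right) + 274}{2579} = \left(29 + 274\right) \frac{1}{2579} = 303 \cdot \frac{1}{2579} = \frac{303}{2579} \approx 0.11749$)
$\left(f + q\right) + X{\left(-24 \right)} = \left(\frac{303}{2579} + 1516\right) - 24 = \frac{3910067}{2579} - 24 = \frac{3848171}{2579}$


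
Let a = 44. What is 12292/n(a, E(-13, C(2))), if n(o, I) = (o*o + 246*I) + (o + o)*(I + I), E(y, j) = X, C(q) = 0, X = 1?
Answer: 6146/1179 ≈ 5.2129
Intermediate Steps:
E(y, j) = 1
n(o, I) = o² + 246*I + 4*I*o (n(o, I) = (o² + 246*I) + (2*o)*(2*I) = (o² + 246*I) + 4*I*o = o² + 246*I + 4*I*o)
12292/n(a, E(-13, C(2))) = 12292/(44² + 246*1 + 4*1*44) = 12292/(1936 + 246 + 176) = 12292/2358 = 12292*(1/2358) = 6146/1179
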